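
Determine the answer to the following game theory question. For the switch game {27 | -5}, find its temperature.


The game is {27 | -5}, a switch {a | b} with numbers a > b.
Cooling {a | b} by t gives {a - t | b + t}, which stops being hot when a - t = b + t, i.e. at t = (a - b)/2. So the temperature of a switch is (a - b)/2.
Temperature = (Left option - Right option) / 2
= (27 - (-5)) / 2
= 32 / 2
= 16

16


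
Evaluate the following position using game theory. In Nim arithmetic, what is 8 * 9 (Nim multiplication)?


Nim multiplication is bilinear over XOR: (u XOR v) * w = (u*w) XOR (v*w).
So we split each operand into its bit components and XOR the pairwise Nim products.
8 = 8 (as XOR of powers of 2).
9 = 1 + 8 (as XOR of powers of 2).
Using the standard Nim-product table on single bits:
  2*2 = 3,   2*4 = 8,   2*8 = 12,
  4*4 = 6,   4*8 = 11,  8*8 = 13,
and  1*x = x (identity), k*l = l*k (commutative).
Pairwise Nim products:
  8 * 1 = 8
  8 * 8 = 13
XOR them: 8 XOR 13 = 5.
Result: 8 * 9 = 5 (in Nim).

5


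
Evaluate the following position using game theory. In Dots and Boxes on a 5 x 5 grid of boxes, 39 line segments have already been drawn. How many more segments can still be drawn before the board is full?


Grid: 5 x 5 boxes, i.e. 6 rows and 6 columns of dots.
Horizontal edges: (rows + 1) * cols = 6 * 5 = 30
Vertical edges: rows * (cols + 1) = 5 * 6 = 30
Total edges: 30 + 30 = 60
Edges drawn: 39
Remaining: 60 - 39 = 21

21


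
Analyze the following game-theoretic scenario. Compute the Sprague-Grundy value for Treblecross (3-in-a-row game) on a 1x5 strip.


Treblecross: place X on empty cells; 3-in-a-row wins.
Playing within two cells of an existing X lets the opponent win at once, so sensible play treats the cells i-2..i+2 around each X as dead. The player left with no safe cell loses, so this is a normal-play take-away game on strips of safe cells.
Placing X at cell i (0-indexed) of a strip of k safe cells leaves independent strips of sizes max(0, i-2) and max(0, k-i-3). Hence G(k) = mex{ G(max(0,i-2)) XOR G(max(0,k-i-3)) : 0 <= i < k }, with G(0) = 0.
G(1): splits (0,0):0^0=0 -> mex({0}) = 1
G(2): splits (0,0):0^0=0 -> mex({0}) = 1
G(3): splits (0,0):0^0=0 -> mex({0}) = 1
G(4): splits (0,1):0^1=1 (0,0):0^0=0 -> mex({0, 1}) = 2
G(5): splits (0,2):0^1=1 (0,1):0^1=1 (0,0):0^0=0 -> mex({0, 1}) = 2
Therefore G(5) = 2.

2


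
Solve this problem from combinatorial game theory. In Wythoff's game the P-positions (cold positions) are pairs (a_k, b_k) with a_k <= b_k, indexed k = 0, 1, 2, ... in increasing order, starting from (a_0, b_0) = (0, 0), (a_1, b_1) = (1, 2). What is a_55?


By Wythoff's theorem, a_k = floor(k * phi) and b_k = floor(k * phi^2) = a_k + k, where phi = (1 + sqrt(5))/2 is the golden ratio.
phi = (1 + sqrt(5))/2 = 1.618034
k = 55
k * phi = 55 * 1.618034 = 88.991869
a_55 = floor(k * phi) = 88

88


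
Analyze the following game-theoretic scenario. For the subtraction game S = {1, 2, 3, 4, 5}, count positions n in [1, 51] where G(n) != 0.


Subtraction set S = {1, 2, 3, 4, 5}, so G(n) = n mod 6.
G(n) = 0 when n is a multiple of 6.
Multiples of 6 in [1, 51]: 8
N-positions (nonzero Grundy) = 51 - 8 = 43

43


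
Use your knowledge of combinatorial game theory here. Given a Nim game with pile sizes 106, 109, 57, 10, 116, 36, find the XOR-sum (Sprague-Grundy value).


We need the XOR (exclusive or) of all pile sizes.
After XOR-ing pile 1 (size 106): 0 XOR 106 = 106
After XOR-ing pile 2 (size 109): 106 XOR 109 = 7
After XOR-ing pile 3 (size 57): 7 XOR 57 = 62
After XOR-ing pile 4 (size 10): 62 XOR 10 = 52
After XOR-ing pile 5 (size 116): 52 XOR 116 = 64
After XOR-ing pile 6 (size 36): 64 XOR 36 = 100
The Nim-value of this position is 100.

100


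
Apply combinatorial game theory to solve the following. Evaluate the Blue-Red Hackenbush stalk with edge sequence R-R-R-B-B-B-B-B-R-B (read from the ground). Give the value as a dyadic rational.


Edges (from ground): R-R-R-B-B-B-B-B-R-B
By Berlekamp's sign-expansion rule, a Blue-Red Hackenbush stalk has the value of the surreal number whose sign sequence is the edge sequence with B -> + and R -> -.
Sign sequence: ---+++++-+
Trace the sign expansion in the surreal number tree, starting from 0:
Edge 1: R (sign -) -> bounds (-inf, 0), value = -1
Edge 2: R (sign -) -> bounds (-inf, -1), value = -2
Edge 3: R (sign -) -> bounds (-inf, -2), value = -3
Edge 4: B (sign +) -> bounds (-3, -2), value = -5/2
Edge 5: B (sign +) -> bounds (-5/2, -2), value = -9/4
Edge 6: B (sign +) -> bounds (-9/4, -2), value = -17/8
Edge 7: B (sign +) -> bounds (-17/8, -2), value = -33/16
Edge 8: B (sign +) -> bounds (-33/16, -2), value = -65/32
Edge 9: R (sign -) -> bounds (-33/16, -65/32), value = -131/64
Edge 10: B (sign +) -> bounds (-131/64, -65/32), value = -261/128
Game value = -261/128

-261/128


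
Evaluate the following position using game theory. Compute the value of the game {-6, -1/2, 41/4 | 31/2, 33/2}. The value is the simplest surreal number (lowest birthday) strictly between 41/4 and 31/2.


Left options: {-6, -1/2, 41/4}, max = 41/4
Right options: {31/2, 33/2}, min = 31/2
All options are numbers and max(Left) < min(Right), so by the simplicity theorem the value is the simplest (earliest-born) number strictly between 41/4 and 31/2.
Integers 11 through 15 all lie strictly between 41/4 and 31/2.
Among integers, the simplest (lowest birthday = smallest |n|; 0 is born on day 0, +-n on day n) is 11.
No non-integer in the interval can be simpler: if x is a non-integer in the interval, then floor(x) or ceil(x) also lies in the interval (the interval contains an integer), and both are proper prefixes of x's sign expansion, i.e. born earlier. So the game value is 11.
Game value = 11

11


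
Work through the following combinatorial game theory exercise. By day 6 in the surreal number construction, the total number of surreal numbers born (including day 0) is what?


Day 0: {|} = 0 is born. Count = 1.
Day n: the number of surreal numbers born by day n is 2^(n+1) - 1.
By day 0: 2^1 - 1 = 1
By day 1: 2^2 - 1 = 3
By day 2: 2^3 - 1 = 7
By day 3: 2^4 - 1 = 15
By day 4: 2^5 - 1 = 31
By day 5: 2^6 - 1 = 63
By day 6: 2^7 - 1 = 127
By day 6: 127 surreal numbers.

127


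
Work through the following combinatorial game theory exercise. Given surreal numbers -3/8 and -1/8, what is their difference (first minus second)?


x = -3/8, y = -1/8
Converting to common denominator: 8
x = -3/8, y = -1/8
x - y = -3/8 - -1/8 = -1/4

-1/4


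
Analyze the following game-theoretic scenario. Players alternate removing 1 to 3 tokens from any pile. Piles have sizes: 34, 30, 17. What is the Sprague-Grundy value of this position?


Subtraction set: {1, 2, 3}
For this subtraction set, G(n) = n mod 4 (period = max + 1 = 4).
Pile 1 (size 34): G(34) = 34 mod 4 = 2
Pile 2 (size 30): G(30) = 30 mod 4 = 2
Pile 3 (size 17): G(17) = 17 mod 4 = 1
Total Grundy value = XOR of all: 2 XOR 2 XOR 1 = 1

1


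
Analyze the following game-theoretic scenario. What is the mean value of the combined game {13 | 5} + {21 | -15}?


G1 = {13 | 5}, G2 = {21 | -15}
Each is a switch {a | b} with numbers a > b; its mean value is (a + b)/2, and mean value is additive over game sums: m(G1 + G2) = m(G1) + m(G2).
Mean of G1 = (13 + (5))/2 = 18/2 = 9
Mean of G2 = (21 + (-15))/2 = 6/2 = 3
Mean of G1 + G2 = 9 + 3 = 12

12


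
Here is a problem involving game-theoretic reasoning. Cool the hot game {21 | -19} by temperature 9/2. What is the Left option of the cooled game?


Original game: {21 | -19} (a switch {a | b} with a > b).
Cooling by t (for t below the temperature (a - b)/2 = 20) taxes each move by t: {a | b} cooled by t is {a - t | b + t}.
Cooling amount: t = 9/2
Cooled Left option: 21 - 9/2 = 33/2
Cooled Right option: -19 + 9/2 = -29/2
Cooled game: {33/2 | -29/2}
Left option = 33/2

33/2


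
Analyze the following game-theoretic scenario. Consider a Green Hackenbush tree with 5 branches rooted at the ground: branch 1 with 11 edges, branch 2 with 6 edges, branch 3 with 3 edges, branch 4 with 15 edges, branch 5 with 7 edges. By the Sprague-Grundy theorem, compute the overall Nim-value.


The tree has 5 branches from the ground vertex.
In Green Hackenbush, the Nim-value of a simple path of length k is k.
Branch 1: length 11, Nim-value = 11
Branch 2: length 6, Nim-value = 6
Branch 3: length 3, Nim-value = 3
Branch 4: length 15, Nim-value = 15
Branch 5: length 7, Nim-value = 7
Total Nim-value = XOR of all branch values:
0 XOR 11 = 11
11 XOR 6 = 13
13 XOR 3 = 14
14 XOR 15 = 1
1 XOR 7 = 6
Nim-value of the tree = 6

6


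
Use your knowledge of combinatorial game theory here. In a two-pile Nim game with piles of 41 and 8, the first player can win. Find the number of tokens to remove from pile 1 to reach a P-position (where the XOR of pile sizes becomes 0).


Piles: 41 and 8
Current XOR: 41 XOR 8 = 33 (non-zero, so this is an N-position).
To make the XOR zero, we need to find a move that balances the piles.
For pile 1 (size 41): target = 41 XOR 33 = 8
We reduce pile 1 from 41 to 8.
Tokens removed: 41 - 8 = 33
Verification: 8 XOR 8 = 0

33


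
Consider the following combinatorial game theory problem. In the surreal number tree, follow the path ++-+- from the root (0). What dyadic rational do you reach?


Sign expansion: ++-+-
Rule: track bounds (lo, hi), initially (-inf, +inf). On '+', the current value becomes lo and we move to the simplest number in (value, hi): value + 1 if hi = +inf, otherwise the midpoint (value + hi)/2. On '-', the current value becomes hi and we move to value - 1 if lo = -inf, otherwise the midpoint (lo + value)/2.
Start at 0.
Step 1: sign = +, move right. Bounds: (0, +inf). Value = 1
Step 2: sign = +, move right. Bounds: (1, +inf). Value = 2
Step 3: sign = -, move left. Bounds: (1, 2). Value = 3/2
Step 4: sign = +, move right. Bounds: (3/2, 2). Value = 7/4
Step 5: sign = -, move left. Bounds: (3/2, 7/4). Value = 13/8
The surreal number with sign expansion ++-+- is 13/8.

13/8


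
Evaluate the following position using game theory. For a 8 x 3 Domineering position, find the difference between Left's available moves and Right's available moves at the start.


Board is 8 x 3 (rows x cols).
Left (vertical) placements: (rows-1) * cols = 7 * 3 = 21
Right (horizontal) placements: rows * (cols-1) = 8 * 2 = 16
Advantage = Left - Right = 21 - 16 = 5

5


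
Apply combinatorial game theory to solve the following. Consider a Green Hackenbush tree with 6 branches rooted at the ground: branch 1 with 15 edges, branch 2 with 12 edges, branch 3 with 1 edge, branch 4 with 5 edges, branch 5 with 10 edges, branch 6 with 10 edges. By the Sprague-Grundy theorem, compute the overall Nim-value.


The tree has 6 branches from the ground vertex.
In Green Hackenbush, the Nim-value of a simple path of length k is k.
Branch 1: length 15, Nim-value = 15
Branch 2: length 12, Nim-value = 12
Branch 3: length 1, Nim-value = 1
Branch 4: length 5, Nim-value = 5
Branch 5: length 10, Nim-value = 10
Branch 6: length 10, Nim-value = 10
Total Nim-value = XOR of all branch values:
0 XOR 15 = 15
15 XOR 12 = 3
3 XOR 1 = 2
2 XOR 5 = 7
7 XOR 10 = 13
13 XOR 10 = 7
Nim-value of the tree = 7

7


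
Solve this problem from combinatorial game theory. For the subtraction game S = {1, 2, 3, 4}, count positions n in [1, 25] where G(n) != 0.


Subtraction set S = {1, 2, 3, 4}, so G(n) = n mod 5.
G(n) = 0 when n is a multiple of 5.
Multiples of 5 in [1, 25]: 5
N-positions (nonzero Grundy) = 25 - 5 = 20

20


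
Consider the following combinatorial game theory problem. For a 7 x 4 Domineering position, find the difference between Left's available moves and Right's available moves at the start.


Board is 7 x 4 (rows x cols).
Left (vertical) placements: (rows-1) * cols = 6 * 4 = 24
Right (horizontal) placements: rows * (cols-1) = 7 * 3 = 21
Advantage = Left - Right = 24 - 21 = 3

3


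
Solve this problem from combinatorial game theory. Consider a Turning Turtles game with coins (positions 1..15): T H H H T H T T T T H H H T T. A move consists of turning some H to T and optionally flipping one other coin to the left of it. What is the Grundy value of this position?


Coins: T H H H T H T T T T H H H T T
Key fact: a single head at position k behaves exactly like a Nim heap of size k (turning it to T and optionally flipping a coin at j < k corresponds to moving the heap from k to j, or to 0), and heads combine as a disjunctive sum (two heads at the same place would cancel, matching j XOR j = 0). So the Nim-value is the XOR of the 1-indexed positions of the heads.
Face-up positions (1-indexed): [2, 3, 4, 6, 11, 12, 13]
XOR 0 with 2: 0 XOR 2 = 2
XOR 2 with 3: 2 XOR 3 = 1
XOR 1 with 4: 1 XOR 4 = 5
XOR 5 with 6: 5 XOR 6 = 3
XOR 3 with 11: 3 XOR 11 = 8
XOR 8 with 12: 8 XOR 12 = 4
XOR 4 with 13: 4 XOR 13 = 9
Nim-value = 9

9


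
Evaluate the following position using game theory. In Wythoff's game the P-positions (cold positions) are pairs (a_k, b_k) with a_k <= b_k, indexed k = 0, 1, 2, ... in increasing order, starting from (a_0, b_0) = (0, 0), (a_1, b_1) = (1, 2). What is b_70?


By Wythoff's theorem, a_k = floor(k * phi) and b_k = floor(k * phi^2) = a_k + k, where phi = (1 + sqrt(5))/2 is the golden ratio.
phi = (1 + sqrt(5))/2 = 1.618034
phi^2 = phi + 1 = 2.618034
k = 70
k * phi^2 = 70 * 2.618034 = 183.262379
b_70 = floor(k * phi^2) = 183 (check: a_70 + k = 113 + 70 = 183)

183


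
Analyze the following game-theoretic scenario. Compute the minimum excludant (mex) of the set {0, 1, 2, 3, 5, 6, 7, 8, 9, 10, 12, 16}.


Set = {0, 1, 2, 3, 5, 6, 7, 8, 9, 10, 12, 16}
0 is in the set.
1 is in the set.
2 is in the set.
3 is in the set.
4 is NOT in the set. This is the mex.
mex = 4

4


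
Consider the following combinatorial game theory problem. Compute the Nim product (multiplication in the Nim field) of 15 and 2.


Nim multiplication is bilinear over XOR: (u XOR v) * w = (u*w) XOR (v*w).
So we split each operand into its bit components and XOR the pairwise Nim products.
15 = 1 + 2 + 4 + 8 (as XOR of powers of 2).
2 = 2 (as XOR of powers of 2).
Using the standard Nim-product table on single bits:
  2*2 = 3,   2*4 = 8,   2*8 = 12,
  4*4 = 6,   4*8 = 11,  8*8 = 13,
and  1*x = x (identity), k*l = l*k (commutative).
Pairwise Nim products:
  1 * 2 = 2
  2 * 2 = 3
  4 * 2 = 8
  8 * 2 = 12
XOR them: 2 XOR 3 XOR 8 XOR 12 = 5.
Result: 15 * 2 = 5 (in Nim).

5


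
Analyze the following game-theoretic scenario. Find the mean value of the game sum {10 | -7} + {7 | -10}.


G1 = {10 | -7}, G2 = {7 | -10}
Each is a switch {a | b} with numbers a > b; its mean value is (a + b)/2, and mean value is additive over game sums: m(G1 + G2) = m(G1) + m(G2).
Mean of G1 = (10 + (-7))/2 = 3/2 = 3/2
Mean of G2 = (7 + (-10))/2 = -3/2 = -3/2
Mean of G1 + G2 = 3/2 + -3/2 = 0

0


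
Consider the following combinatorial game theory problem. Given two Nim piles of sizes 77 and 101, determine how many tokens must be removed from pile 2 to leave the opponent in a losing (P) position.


Piles: 77 and 101
Current XOR: 77 XOR 101 = 40 (non-zero, so this is an N-position).
To make the XOR zero, we need to find a move that balances the piles.
For pile 2 (size 101): target = 101 XOR 40 = 77
We reduce pile 2 from 101 to 77.
Tokens removed: 101 - 77 = 24
Verification: 77 XOR 77 = 0

24


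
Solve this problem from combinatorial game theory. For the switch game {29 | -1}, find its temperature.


The game is {29 | -1}, a switch {a | b} with numbers a > b.
Cooling {a | b} by t gives {a - t | b + t}, which stops being hot when a - t = b + t, i.e. at t = (a - b)/2. So the temperature of a switch is (a - b)/2.
Temperature = (Left option - Right option) / 2
= (29 - (-1)) / 2
= 30 / 2
= 15

15


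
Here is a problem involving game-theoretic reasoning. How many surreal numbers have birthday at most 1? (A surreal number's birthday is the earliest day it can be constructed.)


Day 0: {|} = 0 is born. Count = 1.
Day n: the number of surreal numbers born by day n is 2^(n+1) - 1.
By day 0: 2^1 - 1 = 1
By day 1: 2^2 - 1 = 3
By day 1: 3 surreal numbers.

3


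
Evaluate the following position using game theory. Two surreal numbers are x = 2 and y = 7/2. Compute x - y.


x = 2, y = 7/2
Converting to common denominator: 2
x = 4/2, y = 7/2
x - y = 2 - 7/2 = -3/2

-3/2


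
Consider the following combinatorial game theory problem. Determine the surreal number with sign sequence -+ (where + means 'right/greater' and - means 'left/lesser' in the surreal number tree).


Sign expansion: -+
Rule: track bounds (lo, hi), initially (-inf, +inf). On '+', the current value becomes lo and we move to the simplest number in (value, hi): value + 1 if hi = +inf, otherwise the midpoint (value + hi)/2. On '-', the current value becomes hi and we move to value - 1 if lo = -inf, otherwise the midpoint (lo + value)/2.
Start at 0.
Step 1: sign = -, move left. Bounds: (-inf, 0). Value = -1
Step 2: sign = +, move right. Bounds: (-1, 0). Value = -1/2
The surreal number with sign expansion -+ is -1/2.

-1/2


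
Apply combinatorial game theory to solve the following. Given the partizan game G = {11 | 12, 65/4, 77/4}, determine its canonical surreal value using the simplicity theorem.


Left options: {11}, max = 11
Right options: {12, 65/4, 77/4}, min = 12
All options are numbers and max(Left) < min(Right), so by the simplicity theorem the value is the simplest (earliest-born) number strictly between 11 and 12.
No integer lies strictly between 11 and 12, so the value is the dyadic rational m/2^k in the interval with the smallest k (then m odd); search k = 1, 2, ...:
Denominator 2: 23/2 lies strictly between 11 and 12 -- found.
The simplest number in the interval is 23/2.
Game value = 23/2

23/2


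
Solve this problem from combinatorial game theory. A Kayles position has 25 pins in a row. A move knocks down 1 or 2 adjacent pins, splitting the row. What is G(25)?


Kayles: a move removes 1 or 2 adjacent pins from a contiguous row.
Removing pins from a row of k leaves two independent rows (a, b) with a + b = k - 1 (one pin) or a + b = k - 2 (two pins); an end removal gives a = 0.
By Sprague-Grundy, G(k) = mex{ G(a) XOR G(b) } over all these splits. G(0) = 0.
G(1): splits (0,0):0^0=0 -> mex({0}) = 1
G(2): splits (0,1):0^1=1 (0,0):0^0=0 -> mex({0, 1}) = 2
G(3): splits (0,2):0^2=2 (1,1):1^1=0 (0,1):0^1=1 -> mex({0, 1, 2}) = 3
G(4): splits (0,3):0^3=3 (1,2):1^2=3 (0,2):0^2=2 (1,1):1^1=0 -> mex({0, 2, 3}) = 1
G(5): splits (0,4):0^1=1 (1,3):1^3=2 (2,2):2^2=0 (0,3):0^3=3 (1,2):1^2=3 -> mex({0, 1, 2, 3}) = 4
G(6) = mex({0, 1, 2, 4}) = 3
G(7) = mex({0, 1, 3, 4, 5}) = 2
G(8) = mex({0, 2, 3, 5, 6}) = 1
G(9) = mex({0, 1, 2, 3, 6, 7}) = 4
G(10) = mex({0, 1, 3, 4, 5, 7}) = 2
G(11) = mex({0, 1, 2, 3, 4, 5}) = 6
G(12) = mex({0, 1, 2, 3, 5, 6, 7}) = 4
G(13) = mex({0, 2, 3, 4, 6, 7}) = 1
G(14) = mex({0, 1, 4, 5, 6, 7}) = 2
G(15) = mex({0, 1, 2, 3, 4, 5, 6}) = 7
G(16) = mex({0, 2, 3, 5, 6, 7}) = 1
G(17) = mex({0, 1, 2, 3, 5, 6, 7}) = 4
G(18) = mex({0, 1, 2, 4, 5, 6}) = 3
G(19) = mex({0, 1, 3, 4, 5, 7}) = 2
G(20) = mex({0, 2, 3, 4, 5, 6, 7}) = 1
G(21) = mex({0, 1, 2, 3, 5, 6, 7}) = 4
G(22) = mex({0, 1, 2, 3, 4, 5, 7}) = 6
G(23) = mex({0, 1, 2, 3, 4, 5, 6}) = 7
G(24) = mex({0, 1, 2, 3, 5, 6, 7}) = 4
G(25) = mex({0, 2, 3, 4, 6, 7}) = 1
Therefore G(25) = 1.

1


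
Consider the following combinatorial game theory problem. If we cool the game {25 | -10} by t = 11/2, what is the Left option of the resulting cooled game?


Original game: {25 | -10} (a switch {a | b} with a > b).
Cooling by t (for t below the temperature (a - b)/2 = 35/2) taxes each move by t: {a | b} cooled by t is {a - t | b + t}.
Cooling amount: t = 11/2
Cooled Left option: 25 - 11/2 = 39/2
Cooled Right option: -10 + 11/2 = -9/2
Cooled game: {39/2 | -9/2}
Left option = 39/2

39/2


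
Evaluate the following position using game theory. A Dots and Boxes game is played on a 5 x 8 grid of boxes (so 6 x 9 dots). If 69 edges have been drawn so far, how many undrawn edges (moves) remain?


Grid: 5 x 8 boxes, i.e. 6 rows and 9 columns of dots.
Horizontal edges: (rows + 1) * cols = 6 * 8 = 48
Vertical edges: rows * (cols + 1) = 5 * 9 = 45
Total edges: 48 + 45 = 93
Edges drawn: 69
Remaining: 93 - 69 = 24

24


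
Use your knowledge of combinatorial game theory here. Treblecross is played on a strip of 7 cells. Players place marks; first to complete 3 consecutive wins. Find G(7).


Treblecross: place X on empty cells; 3-in-a-row wins.
Playing within two cells of an existing X lets the opponent win at once, so sensible play treats the cells i-2..i+2 around each X as dead. The player left with no safe cell loses, so this is a normal-play take-away game on strips of safe cells.
Placing X at cell i (0-indexed) of a strip of k safe cells leaves independent strips of sizes max(0, i-2) and max(0, k-i-3). Hence G(k) = mex{ G(max(0,i-2)) XOR G(max(0,k-i-3)) : 0 <= i < k }, with G(0) = 0.
G(1): splits (0,0):0^0=0 -> mex({0}) = 1
G(2): splits (0,0):0^0=0 -> mex({0}) = 1
G(3): splits (0,0):0^0=0 -> mex({0}) = 1
G(4): splits (0,1):0^1=1 (0,0):0^0=0 -> mex({0, 1}) = 2
G(5): splits (0,2):0^1=1 (0,1):0^1=1 (0,0):0^0=0 -> mex({0, 1}) = 2
G(6) = mex({1}) = 0
G(7) = mex({0, 1, 2}) = 3
Therefore G(7) = 3.

3


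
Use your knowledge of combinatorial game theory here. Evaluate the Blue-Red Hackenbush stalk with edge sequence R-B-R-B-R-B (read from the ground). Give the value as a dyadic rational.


Edges (from ground): R-B-R-B-R-B
By Berlekamp's sign-expansion rule, a Blue-Red Hackenbush stalk has the value of the surreal number whose sign sequence is the edge sequence with B -> + and R -> -.
Sign sequence: -+-+-+
Trace the sign expansion in the surreal number tree, starting from 0:
Edge 1: R (sign -) -> bounds (-inf, 0), value = -1
Edge 2: B (sign +) -> bounds (-1, 0), value = -1/2
Edge 3: R (sign -) -> bounds (-1, -1/2), value = -3/4
Edge 4: B (sign +) -> bounds (-3/4, -1/2), value = -5/8
Edge 5: R (sign -) -> bounds (-3/4, -5/8), value = -11/16
Edge 6: B (sign +) -> bounds (-11/16, -5/8), value = -21/32
Game value = -21/32

-21/32


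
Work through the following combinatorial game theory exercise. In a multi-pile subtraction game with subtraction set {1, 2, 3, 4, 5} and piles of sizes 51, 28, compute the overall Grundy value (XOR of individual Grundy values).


Subtraction set: {1, 2, 3, 4, 5}
For this subtraction set, G(n) = n mod 6 (period = max + 1 = 6).
Pile 1 (size 51): G(51) = 51 mod 6 = 3
Pile 2 (size 28): G(28) = 28 mod 6 = 4
Total Grundy value = XOR of all: 3 XOR 4 = 7

7


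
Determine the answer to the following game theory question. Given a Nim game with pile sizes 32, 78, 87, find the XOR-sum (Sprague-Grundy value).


We need the XOR (exclusive or) of all pile sizes.
After XOR-ing pile 1 (size 32): 0 XOR 32 = 32
After XOR-ing pile 2 (size 78): 32 XOR 78 = 110
After XOR-ing pile 3 (size 87): 110 XOR 87 = 57
The Nim-value of this position is 57.

57


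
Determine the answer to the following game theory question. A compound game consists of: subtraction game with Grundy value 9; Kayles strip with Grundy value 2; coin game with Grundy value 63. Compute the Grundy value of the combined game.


By the Sprague-Grundy theorem, the Grundy value of a sum of games is the XOR of individual Grundy values.
subtraction game: Grundy value = 9. Running XOR: 0 XOR 9 = 9
Kayles strip: Grundy value = 2. Running XOR: 9 XOR 2 = 11
coin game: Grundy value = 63. Running XOR: 11 XOR 63 = 52
The combined Grundy value is 52.

52


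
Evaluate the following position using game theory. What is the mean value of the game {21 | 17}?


Game = {21 | 17}, a switch {a | b} with numbers a > b.
Its thermograph has left wall a - t and right wall b + t, which meet at t = (a - b)/2, where both equal (a + b)/2. So the mast (mean value) is at (a + b)/2.
Mean = (21 + (17))/2 = 38/2 = 19

19


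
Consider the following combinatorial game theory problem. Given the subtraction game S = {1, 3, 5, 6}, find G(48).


The subtraction set is S = {1, 3, 5, 6}.
G(k) = mex{ G(k - s) : s in S, s <= k }. We compute iteratively: G(0) = 0.
G(1) = mex({0}) = 1
G(2) = mex({1}) = 0
G(3) = mex({0}) = 1
G(4) = mex({1}) = 0
G(5) = mex({0}) = 1
G(6) = mex({0, 1}) = 2
G(7) = mex({0, 1, 2}) = 3
G(8) = mex({0, 1, 3}) = 2
G(9) = mex({0, 1, 2}) = 3
G(10) = mex({0, 1, 3}) = 2
G(11) = mex({1, 2}) = 0
G(12) = mex({0, 2, 3}) = 1
G(13) = mex({1, 2, 3}) = 0
G(14) = mex({0, 2, 3}) = 1
G(15) = mex({1, 2, 3}) = 0
G(16) = mex({0, 2}) = 1
Observe that G(11)..G(16) = 0, 1, 0, 1, 0, 1 repeats G(0)..G(5) = 0, 1, 0, 1, 0, 1.
For k >= max(S) = 6, G(k) is determined by the previous 6 values G(k-6)..G(k-1); a window of 6 consecutive values has recurred shifted by 11, so by induction G(k + 11) = G(k) for all k >= 0: the sequence is periodic from the start with period 11.
One period: G(0..10) = 0, 1, 0, 1, 0, 1, 2, 3, 2, 3, 2.
48 mod 11 = 4, so G(48) = G(4) = 0.

0


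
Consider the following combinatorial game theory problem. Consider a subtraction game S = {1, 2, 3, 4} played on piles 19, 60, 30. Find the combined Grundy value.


Subtraction set: {1, 2, 3, 4}
For this subtraction set, G(n) = n mod 5 (period = max + 1 = 5).
Pile 1 (size 19): G(19) = 19 mod 5 = 4
Pile 2 (size 60): G(60) = 60 mod 5 = 0
Pile 3 (size 30): G(30) = 30 mod 5 = 0
Total Grundy value = XOR of all: 4 XOR 0 XOR 0 = 4

4


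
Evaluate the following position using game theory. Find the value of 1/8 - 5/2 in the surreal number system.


x = 1/8, y = 5/2
Converting to common denominator: 8
x = 1/8, y = 20/8
x - y = 1/8 - 5/2 = -19/8

-19/8


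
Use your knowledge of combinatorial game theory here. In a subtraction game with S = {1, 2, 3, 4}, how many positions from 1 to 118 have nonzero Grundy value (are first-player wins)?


Subtraction set S = {1, 2, 3, 4}, so G(n) = n mod 5.
G(n) = 0 when n is a multiple of 5.
Multiples of 5 in [1, 118]: 23
N-positions (nonzero Grundy) = 118 - 23 = 95

95


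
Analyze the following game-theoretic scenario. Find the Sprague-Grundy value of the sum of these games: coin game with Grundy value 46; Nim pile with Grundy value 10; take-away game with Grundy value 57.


By the Sprague-Grundy theorem, the Grundy value of a sum of games is the XOR of individual Grundy values.
coin game: Grundy value = 46. Running XOR: 0 XOR 46 = 46
Nim pile: Grundy value = 10. Running XOR: 46 XOR 10 = 36
take-away game: Grundy value = 57. Running XOR: 36 XOR 57 = 29
The combined Grundy value is 29.

29


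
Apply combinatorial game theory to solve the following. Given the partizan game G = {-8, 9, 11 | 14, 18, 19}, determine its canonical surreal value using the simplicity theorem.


Left options: {-8, 9, 11}, max = 11
Right options: {14, 18, 19}, min = 14
All options are numbers and max(Left) < min(Right), so by the simplicity theorem the value is the simplest (earliest-born) number strictly between 11 and 14.
Integers 12 through 13 all lie strictly between 11 and 14.
Among integers, the simplest (lowest birthday = smallest |n|; 0 is born on day 0, +-n on day n) is 12.
No non-integer in the interval can be simpler: if x is a non-integer in the interval, then floor(x) or ceil(x) also lies in the interval (the interval contains an integer), and both are proper prefixes of x's sign expansion, i.e. born earlier. So the game value is 12.
Game value = 12

12


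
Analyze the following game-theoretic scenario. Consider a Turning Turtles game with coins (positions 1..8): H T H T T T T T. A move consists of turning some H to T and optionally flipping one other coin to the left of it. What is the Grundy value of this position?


Coins: H T H T T T T T
Key fact: a single head at position k behaves exactly like a Nim heap of size k (turning it to T and optionally flipping a coin at j < k corresponds to moving the heap from k to j, or to 0), and heads combine as a disjunctive sum (two heads at the same place would cancel, matching j XOR j = 0). So the Nim-value is the XOR of the 1-indexed positions of the heads.
Face-up positions (1-indexed): [1, 3]
XOR 0 with 1: 0 XOR 1 = 1
XOR 1 with 3: 1 XOR 3 = 2
Nim-value = 2

2


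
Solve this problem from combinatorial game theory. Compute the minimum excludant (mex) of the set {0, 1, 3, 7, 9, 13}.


Set = {0, 1, 3, 7, 9, 13}
0 is in the set.
1 is in the set.
2 is NOT in the set. This is the mex.
mex = 2

2


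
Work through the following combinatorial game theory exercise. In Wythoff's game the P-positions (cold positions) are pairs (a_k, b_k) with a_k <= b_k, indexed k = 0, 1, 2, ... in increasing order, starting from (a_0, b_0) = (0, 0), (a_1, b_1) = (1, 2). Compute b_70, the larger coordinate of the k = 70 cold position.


By Wythoff's theorem, a_k = floor(k * phi) and b_k = floor(k * phi^2) = a_k + k, where phi = (1 + sqrt(5))/2 is the golden ratio.
phi = (1 + sqrt(5))/2 = 1.618034
phi^2 = phi + 1 = 2.618034
k = 70
k * phi^2 = 70 * 2.618034 = 183.262379
b_70 = floor(k * phi^2) = 183 (check: a_70 + k = 113 + 70 = 183)

183


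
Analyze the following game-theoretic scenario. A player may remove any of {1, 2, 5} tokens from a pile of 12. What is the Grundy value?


The subtraction set is S = {1, 2, 5}.
G(k) = mex{ G(k - s) : s in S, s <= k }. We compute iteratively: G(0) = 0.
G(1) = mex({0}) = 1
G(2) = mex({0, 1}) = 2
G(3) = mex({1, 2}) = 0
G(4) = mex({0, 2}) = 1
G(5) = mex({0, 1}) = 2
G(6) = mex({1, 2}) = 0
G(7) = mex({0, 2}) = 1
Observe that G(3)..G(7) = 0, 1, 2, 0, 1 repeats G(0)..G(4) = 0, 1, 2, 0, 1.
For k >= max(S) = 5, G(k) is determined by the previous 5 values G(k-5)..G(k-1); a window of 5 consecutive values has recurred shifted by 3, so by induction G(k + 3) = G(k) for all k >= 0: the sequence is periodic from the start with period 3.
One period: G(0..2) = 0, 1, 2.
12 mod 3 = 0, so G(12) = G(0) = 0.

0


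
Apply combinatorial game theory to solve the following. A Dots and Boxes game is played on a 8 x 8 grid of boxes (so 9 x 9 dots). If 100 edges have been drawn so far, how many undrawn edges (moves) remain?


Grid: 8 x 8 boxes, i.e. 9 rows and 9 columns of dots.
Horizontal edges: (rows + 1) * cols = 9 * 8 = 72
Vertical edges: rows * (cols + 1) = 8 * 9 = 72
Total edges: 72 + 72 = 144
Edges drawn: 100
Remaining: 144 - 100 = 44

44


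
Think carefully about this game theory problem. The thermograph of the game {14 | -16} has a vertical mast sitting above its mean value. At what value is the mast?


Game = {14 | -16}, a switch {a | b} with numbers a > b.
Its thermograph has left wall a - t and right wall b + t, which meet at t = (a - b)/2, where both equal (a + b)/2. So the mast (mean value) is at (a + b)/2.
Mean = (14 + (-16))/2 = -2/2 = -1

-1


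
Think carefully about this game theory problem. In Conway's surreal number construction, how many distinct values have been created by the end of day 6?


Day 0: {|} = 0 is born. Count = 1.
Day n: the number of surreal numbers born by day n is 2^(n+1) - 1.
By day 0: 2^1 - 1 = 1
By day 1: 2^2 - 1 = 3
By day 2: 2^3 - 1 = 7
By day 3: 2^4 - 1 = 15
By day 4: 2^5 - 1 = 31
By day 5: 2^6 - 1 = 63
By day 6: 2^7 - 1 = 127
By day 6: 127 surreal numbers.

127


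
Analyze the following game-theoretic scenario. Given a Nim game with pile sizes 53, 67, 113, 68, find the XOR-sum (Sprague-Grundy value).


We need the XOR (exclusive or) of all pile sizes.
After XOR-ing pile 1 (size 53): 0 XOR 53 = 53
After XOR-ing pile 2 (size 67): 53 XOR 67 = 118
After XOR-ing pile 3 (size 113): 118 XOR 113 = 7
After XOR-ing pile 4 (size 68): 7 XOR 68 = 67
The Nim-value of this position is 67.

67


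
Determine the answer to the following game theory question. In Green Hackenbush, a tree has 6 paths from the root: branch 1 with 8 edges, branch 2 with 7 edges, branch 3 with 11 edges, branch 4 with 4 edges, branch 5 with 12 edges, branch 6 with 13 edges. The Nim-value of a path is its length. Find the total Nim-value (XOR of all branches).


The tree has 6 branches from the ground vertex.
In Green Hackenbush, the Nim-value of a simple path of length k is k.
Branch 1: length 8, Nim-value = 8
Branch 2: length 7, Nim-value = 7
Branch 3: length 11, Nim-value = 11
Branch 4: length 4, Nim-value = 4
Branch 5: length 12, Nim-value = 12
Branch 6: length 13, Nim-value = 13
Total Nim-value = XOR of all branch values:
0 XOR 8 = 8
8 XOR 7 = 15
15 XOR 11 = 4
4 XOR 4 = 0
0 XOR 12 = 12
12 XOR 13 = 1
Nim-value of the tree = 1

1


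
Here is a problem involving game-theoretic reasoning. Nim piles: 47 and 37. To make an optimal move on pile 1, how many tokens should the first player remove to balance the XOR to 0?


Piles: 47 and 37
Current XOR: 47 XOR 37 = 10 (non-zero, so this is an N-position).
To make the XOR zero, we need to find a move that balances the piles.
For pile 1 (size 47): target = 47 XOR 10 = 37
We reduce pile 1 from 47 to 37.
Tokens removed: 47 - 37 = 10
Verification: 37 XOR 37 = 0

10


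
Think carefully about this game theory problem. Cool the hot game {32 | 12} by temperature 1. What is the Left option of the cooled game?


Original game: {32 | 12} (a switch {a | b} with a > b).
Cooling by t (for t below the temperature (a - b)/2 = 10) taxes each move by t: {a | b} cooled by t is {a - t | b + t}.
Cooling amount: t = 1
Cooled Left option: 32 - 1 = 31
Cooled Right option: 12 + 1 = 13
Cooled game: {31 | 13}
Left option = 31

31


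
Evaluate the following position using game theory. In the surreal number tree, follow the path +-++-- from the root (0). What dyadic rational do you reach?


Sign expansion: +-++--
Rule: track bounds (lo, hi), initially (-inf, +inf). On '+', the current value becomes lo and we move to the simplest number in (value, hi): value + 1 if hi = +inf, otherwise the midpoint (value + hi)/2. On '-', the current value becomes hi and we move to value - 1 if lo = -inf, otherwise the midpoint (lo + value)/2.
Start at 0.
Step 1: sign = +, move right. Bounds: (0, +inf). Value = 1
Step 2: sign = -, move left. Bounds: (0, 1). Value = 1/2
Step 3: sign = +, move right. Bounds: (1/2, 1). Value = 3/4
Step 4: sign = +, move right. Bounds: (3/4, 1). Value = 7/8
Step 5: sign = -, move left. Bounds: (3/4, 7/8). Value = 13/16
Step 6: sign = -, move left. Bounds: (3/4, 13/16). Value = 25/32
The surreal number with sign expansion +-++-- is 25/32.

25/32


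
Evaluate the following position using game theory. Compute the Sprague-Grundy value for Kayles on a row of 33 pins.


Kayles: a move removes 1 or 2 adjacent pins from a contiguous row.
Removing pins from a row of k leaves two independent rows (a, b) with a + b = k - 1 (one pin) or a + b = k - 2 (two pins); an end removal gives a = 0.
By Sprague-Grundy, G(k) = mex{ G(a) XOR G(b) } over all these splits. G(0) = 0.
G(1): splits (0,0):0^0=0 -> mex({0}) = 1
G(2): splits (0,1):0^1=1 (0,0):0^0=0 -> mex({0, 1}) = 2
G(3): splits (0,2):0^2=2 (1,1):1^1=0 (0,1):0^1=1 -> mex({0, 1, 2}) = 3
G(4): splits (0,3):0^3=3 (1,2):1^2=3 (0,2):0^2=2 (1,1):1^1=0 -> mex({0, 2, 3}) = 1
G(5): splits (0,4):0^1=1 (1,3):1^3=2 (2,2):2^2=0 (0,3):0^3=3 (1,2):1^2=3 -> mex({0, 1, 2, 3}) = 4
G(6) = mex({0, 1, 2, 4}) = 3
G(7) = mex({0, 1, 3, 4, 5}) = 2
G(8) = mex({0, 2, 3, 5, 6}) = 1
G(9) = mex({0, 1, 2, 3, 6, 7}) = 4
G(10) = mex({0, 1, 3, 4, 5, 7}) = 2
G(11) = mex({0, 1, 2, 3, 4, 5}) = 6
G(12) = mex({0, 1, 2, 3, 5, 6, 7}) = 4
G(13) = mex({0, 2, 3, 4, 6, 7}) = 1
G(14) = mex({0, 1, 4, 5, 6, 7}) = 2
G(15) = mex({0, 1, 2, 3, 4, 5, 6}) = 7
G(16) = mex({0, 2, 3, 5, 6, 7}) = 1
G(17) = mex({0, 1, 2, 3, 5, 6, 7}) = 4
G(18) = mex({0, 1, 2, 4, 5, 6}) = 3
G(19) = mex({0, 1, 3, 4, 5, 7}) = 2
G(20) = mex({0, 2, 3, 4, 5, 6, 7}) = 1
G(21) = mex({0, 1, 2, 3, 5, 6, 7}) = 4
G(22) = mex({0, 1, 2, 3, 4, 5, 7}) = 6
G(23) = mex({0, 1, 2, 3, 4, 5, 6}) = 7
G(24) = mex({0, 1, 2, 3, 5, 6, 7}) = 4
G(25) = mex({0, 2, 3, 4, 6, 7}) = 1
G(26) = mex({0, 1, 3, 4, 5, 6, 7}) = 2
G(27) = mex({0, 1, 2, 3, 4, 5, 6, 7}) = 8
G(28) = mex({0, 1, 2, 3, 4, 6, 7, 8}) = 5
G(29) = mex({0, 1, 2, 3, 5, 6, 7, 8, 9}) = 4
G(30) = mex({0, 1, 2, 3, 4, 5, 6, 9, 10}) = 7
G(31) = mex({0, 1, 3, 4, 5, 7, 10, 11}) = 2
G(32) = mex({0, 2, 3, 4, 5, 6, 7, 9, 11}) = 1
G(33) = mex({0, 1, 2, 3, 4, 5, 6, 7, 9, 12}) = 8
Therefore G(33) = 8.

8


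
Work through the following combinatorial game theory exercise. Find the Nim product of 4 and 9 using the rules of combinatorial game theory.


Nim multiplication is bilinear over XOR: (u XOR v) * w = (u*w) XOR (v*w).
So we split each operand into its bit components and XOR the pairwise Nim products.
4 = 4 (as XOR of powers of 2).
9 = 1 + 8 (as XOR of powers of 2).
Using the standard Nim-product table on single bits:
  2*2 = 3,   2*4 = 8,   2*8 = 12,
  4*4 = 6,   4*8 = 11,  8*8 = 13,
and  1*x = x (identity), k*l = l*k (commutative).
Pairwise Nim products:
  4 * 1 = 4
  4 * 8 = 11
XOR them: 4 XOR 11 = 15.
Result: 4 * 9 = 15 (in Nim).

15


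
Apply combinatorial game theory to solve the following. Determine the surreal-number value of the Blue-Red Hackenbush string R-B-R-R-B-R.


Edges (from ground): R-B-R-R-B-R
By Berlekamp's sign-expansion rule, a Blue-Red Hackenbush stalk has the value of the surreal number whose sign sequence is the edge sequence with B -> + and R -> -.
Sign sequence: -+--+-
Trace the sign expansion in the surreal number tree, starting from 0:
Edge 1: R (sign -) -> bounds (-inf, 0), value = -1
Edge 2: B (sign +) -> bounds (-1, 0), value = -1/2
Edge 3: R (sign -) -> bounds (-1, -1/2), value = -3/4
Edge 4: R (sign -) -> bounds (-1, -3/4), value = -7/8
Edge 5: B (sign +) -> bounds (-7/8, -3/4), value = -13/16
Edge 6: R (sign -) -> bounds (-7/8, -13/16), value = -27/32
Game value = -27/32

-27/32


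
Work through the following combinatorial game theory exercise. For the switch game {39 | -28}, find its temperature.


The game is {39 | -28}, a switch {a | b} with numbers a > b.
Cooling {a | b} by t gives {a - t | b + t}, which stops being hot when a - t = b + t, i.e. at t = (a - b)/2. So the temperature of a switch is (a - b)/2.
Temperature = (Left option - Right option) / 2
= (39 - (-28)) / 2
= 67 / 2
= 67/2

67/2


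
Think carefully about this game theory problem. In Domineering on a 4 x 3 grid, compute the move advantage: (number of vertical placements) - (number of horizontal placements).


Board is 4 x 3 (rows x cols).
Left (vertical) placements: (rows-1) * cols = 3 * 3 = 9
Right (horizontal) placements: rows * (cols-1) = 4 * 2 = 8
Advantage = Left - Right = 9 - 8 = 1

1


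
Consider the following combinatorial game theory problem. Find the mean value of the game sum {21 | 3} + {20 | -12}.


G1 = {21 | 3}, G2 = {20 | -12}
Each is a switch {a | b} with numbers a > b; its mean value is (a + b)/2, and mean value is additive over game sums: m(G1 + G2) = m(G1) + m(G2).
Mean of G1 = (21 + (3))/2 = 24/2 = 12
Mean of G2 = (20 + (-12))/2 = 8/2 = 4
Mean of G1 + G2 = 12 + 4 = 16

16


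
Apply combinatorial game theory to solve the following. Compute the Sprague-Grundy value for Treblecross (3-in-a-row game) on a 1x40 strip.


Treblecross: place X on empty cells; 3-in-a-row wins.
Playing within two cells of an existing X lets the opponent win at once, so sensible play treats the cells i-2..i+2 around each X as dead. The player left with no safe cell loses, so this is a normal-play take-away game on strips of safe cells.
Placing X at cell i (0-indexed) of a strip of k safe cells leaves independent strips of sizes max(0, i-2) and max(0, k-i-3). Hence G(k) = mex{ G(max(0,i-2)) XOR G(max(0,k-i-3)) : 0 <= i < k }, with G(0) = 0.
G(1): splits (0,0):0^0=0 -> mex({0}) = 1
G(2): splits (0,0):0^0=0 -> mex({0}) = 1
G(3): splits (0,0):0^0=0 -> mex({0}) = 1
G(4): splits (0,1):0^1=1 (0,0):0^0=0 -> mex({0, 1}) = 2
G(5): splits (0,2):0^1=1 (0,1):0^1=1 (0,0):0^0=0 -> mex({0, 1}) = 2
G(6) = mex({1}) = 0
G(7) = mex({0, 1, 2}) = 3
G(8) = mex({0, 1, 2}) = 3
G(9) = mex({0, 2}) = 1
G(10) = mex({0, 2, 3}) = 1
G(11) = mex({0, 3}) = 1
G(12) = mex({1, 3}) = 0
G(13) = mex({0, 1, 2, 3}) = 4
G(14) = mex({0, 1, 2}) = 3
G(15) = mex({0, 1, 2}) = 3
G(16) = mex({0, 1, 2, 4}) = 3
G(17) = mex({0, 1, 3, 4}) = 2
G(18) = mex({0, 1, 3, 4}) = 2
G(19) = mex({0, 1, 3, 5}) = 2
G(20) = mex({0, 1, 2, 3, 5}) = 4
G(21) = mex({0, 1, 2, 3, 5}) = 4
G(22) = mex({1, 2, 6}) = 0
G(23) = mex({0, 1, 2, 3, 4, 6}) = 5
G(24) = mex({0, 1, 2, 3, 4}) = 5
G(25) = mex({0, 1, 3, 4, 7}) = 2
G(26) = mex({0, 1, 3, 4, 5, 7}) = 2
G(27) = mex({0, 1, 3, 5}) = 2
G(28) = mex({0, 1, 2, 5}) = 3
G(29) = mex({0, 1, 2, 4, 5, 6}) = 3
G(30) = mex({1, 2, 4, 6}) = 0
G(31) = mex({0, 1, 2, 3, 4, 6}) = 5
G(32) = mex({1, 2, 3, 4, 7}) = 0
G(33) = mex({0, 3, 7}) = 1
G(34) = mex({0, 2, 3, 5, 7}) = 1
G(35) = mex({0, 2, 3, 5, 6}) = 1
G(36) = mex({0, 1, 2, 5, 6}) = 3
G(37) = mex({0, 1, 2, 4, 5, 6}) = 3
G(38) = mex({0, 1, 2, 4}) = 3
G(39) = mex({0, 1, 2, 3, 4, 7}) = 5
G(40) = mex({0, 1, 2, 3, 4, 5, 7}) = 6
Therefore G(40) = 6.

6
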